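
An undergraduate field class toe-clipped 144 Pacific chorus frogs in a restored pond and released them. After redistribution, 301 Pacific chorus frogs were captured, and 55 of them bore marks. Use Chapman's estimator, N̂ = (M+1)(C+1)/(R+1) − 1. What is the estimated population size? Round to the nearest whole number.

N̂ = (144+1)(301+1)/(55+1) − 1 = 145·302/56 − 1
= 43790/56 − 1 ≈ 782.0 − 1 ≈ 781.0 → 781

N ≈ 781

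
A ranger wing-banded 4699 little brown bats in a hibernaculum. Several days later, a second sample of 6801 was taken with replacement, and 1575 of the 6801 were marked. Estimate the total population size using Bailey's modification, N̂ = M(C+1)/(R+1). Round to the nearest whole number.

N̂ = 4699·(6801+1)/(1575+1) = 4699·6802/1576 = 31962598/1576 ≈ 20280.8 → 20281

N ≈ 20,281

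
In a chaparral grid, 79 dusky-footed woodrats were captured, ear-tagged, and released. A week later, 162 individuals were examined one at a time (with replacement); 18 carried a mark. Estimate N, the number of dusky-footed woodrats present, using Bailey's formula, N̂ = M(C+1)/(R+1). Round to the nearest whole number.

N̂ = 79·(162+1)/(18+1) = 79·163/19 = 12877/19 ≈ 677.7 → 678

N ≈ 678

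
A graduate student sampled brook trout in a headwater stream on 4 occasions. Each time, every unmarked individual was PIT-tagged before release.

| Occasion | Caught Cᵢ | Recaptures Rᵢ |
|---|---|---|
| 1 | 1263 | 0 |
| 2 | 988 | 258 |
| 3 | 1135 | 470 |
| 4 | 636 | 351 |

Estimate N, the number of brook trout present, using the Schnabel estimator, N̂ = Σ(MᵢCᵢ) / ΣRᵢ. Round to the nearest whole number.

N ≈ 4820

Marked at large before each occasion: Mᵢ = Σⱼ<ᵢ (Cⱼ − Rⱼ) → M1=0, M2=1263, M3=1993, M4=2658
Σ MᵢCᵢ = 0·1263 + 1263·988 + 1993·1135 + 2658·636 = 0 + 1247844 + 2262055 + 1690488 = 5200387
Σ Rᵢ = 0 + 258 + 470 + 351 = 1079
N̂ = 5200387 / 1079 ≈ 4819.6 → 4820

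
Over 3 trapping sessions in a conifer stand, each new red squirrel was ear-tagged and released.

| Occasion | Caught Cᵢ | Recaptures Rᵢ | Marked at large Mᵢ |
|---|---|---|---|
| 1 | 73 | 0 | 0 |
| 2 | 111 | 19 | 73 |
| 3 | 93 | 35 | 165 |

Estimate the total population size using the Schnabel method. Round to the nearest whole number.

N ≈ 434

Σ MᵢCᵢ = 0·73 + 73·111 + 165·93 = 0 + 8103 + 15345 = 23448
Σ Rᵢ = 0 + 19 + 35 = 54
N̂ = 23448 / 54 ≈ 434.2 → 434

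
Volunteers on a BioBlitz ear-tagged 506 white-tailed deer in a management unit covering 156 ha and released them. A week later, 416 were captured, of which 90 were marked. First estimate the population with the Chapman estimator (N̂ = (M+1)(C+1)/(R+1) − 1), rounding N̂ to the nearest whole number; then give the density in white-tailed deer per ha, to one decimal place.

density ≈ 14.9 white-tailed deer per ha

N̂ = 507·417/91 − 1 = 211419/91 − 1 ≈ 2322.3 → 2322
Density = N̂ / area = 2322 / 156 ≈ 14.88 → 14.9 per ha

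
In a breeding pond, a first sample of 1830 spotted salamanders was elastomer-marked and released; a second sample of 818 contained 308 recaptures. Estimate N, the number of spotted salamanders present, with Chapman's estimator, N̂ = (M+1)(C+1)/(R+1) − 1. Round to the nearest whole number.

N ≈ 4852

N̂ = (1830+1)(818+1)/(308+1) − 1 = 1831·819/309 − 1
= 1499589/309 − 1 ≈ 4853.0 − 1 ≈ 4852.0 → 4852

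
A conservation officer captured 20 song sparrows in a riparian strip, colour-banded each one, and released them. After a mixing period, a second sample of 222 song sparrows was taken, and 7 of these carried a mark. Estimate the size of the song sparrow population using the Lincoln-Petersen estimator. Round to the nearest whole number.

N ≈ 634

The marked fraction in the recapture sample should equal the marked fraction in the population: 7/222 = 20/N.
N = (20 × 222) / 7 = 4440 / 7 ≈ 634.3 → 634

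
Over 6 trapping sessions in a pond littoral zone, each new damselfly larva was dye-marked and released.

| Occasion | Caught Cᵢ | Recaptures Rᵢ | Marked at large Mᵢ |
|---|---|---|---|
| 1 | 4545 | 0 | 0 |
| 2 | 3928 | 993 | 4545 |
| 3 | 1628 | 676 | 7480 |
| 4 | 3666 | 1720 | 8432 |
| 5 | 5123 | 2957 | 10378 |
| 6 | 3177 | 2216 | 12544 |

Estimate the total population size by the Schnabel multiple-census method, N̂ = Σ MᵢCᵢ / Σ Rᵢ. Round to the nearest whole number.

Σ MᵢCᵢ = 0·4545 + 4545·3928 + 7480·1628 + 8432·3666 + 10378·5123 + 12544·3177 = 0 + 17852760 + 12177440 + 30911712 + 53166494 + 39852288 = 153960694
Σ Rᵢ = 0 + 993 + 676 + 1720 + 2957 + 2216 = 8562
N̂ = 153960694 / 8562 ≈ 17981.9 → 17982

N ≈ 17,982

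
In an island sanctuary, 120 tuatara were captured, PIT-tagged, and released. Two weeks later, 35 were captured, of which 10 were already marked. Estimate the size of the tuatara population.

Lincoln-Petersen assumes M/N = R/C, so N = M·C / R.
N = (120 × 35) / 10 = 4200 / 10 = 420

N = 420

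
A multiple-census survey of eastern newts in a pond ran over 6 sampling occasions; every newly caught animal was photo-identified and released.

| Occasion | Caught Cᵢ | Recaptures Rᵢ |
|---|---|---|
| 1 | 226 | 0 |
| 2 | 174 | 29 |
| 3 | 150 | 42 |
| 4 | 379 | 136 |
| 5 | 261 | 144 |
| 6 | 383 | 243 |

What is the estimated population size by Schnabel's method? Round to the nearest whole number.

Marked at large before each occasion: Mᵢ = Σⱼ<ᵢ (Cⱼ − Rⱼ) → M1=0, M2=226, M3=371, M4=479, M5=722, M6=839
Σ MᵢCᵢ = 0·226 + 226·174 + 371·150 + 479·379 + 722·261 + 839·383 = 0 + 39324 + 55650 + 181541 + 188442 + 321337 = 786294
Σ Rᵢ = 0 + 29 + 42 + 136 + 144 + 243 = 594
N̂ = 786294 / 594 ≈ 1323.7 → 1324

N ≈ 1324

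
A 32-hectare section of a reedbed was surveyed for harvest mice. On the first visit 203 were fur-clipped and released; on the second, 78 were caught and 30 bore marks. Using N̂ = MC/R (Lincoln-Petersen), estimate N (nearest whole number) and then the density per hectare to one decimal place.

density ≈ 16.5 harvest mice per hectare

N̂ = 203·78/30 = 15834/30 ≈ 527.8 → 528
Density = N̂ / area = 528 / 32 ≈ 16.50 → 16.5 per hectare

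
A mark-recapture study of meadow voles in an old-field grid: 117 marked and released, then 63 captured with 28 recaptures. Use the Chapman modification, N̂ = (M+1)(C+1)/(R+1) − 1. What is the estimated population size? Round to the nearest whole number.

N̂ = (117+1)(63+1)/(28+1) − 1 = 118·64/29 − 1
= 7552/29 − 1 ≈ 260.4 − 1 ≈ 259.4 → 259

N ≈ 259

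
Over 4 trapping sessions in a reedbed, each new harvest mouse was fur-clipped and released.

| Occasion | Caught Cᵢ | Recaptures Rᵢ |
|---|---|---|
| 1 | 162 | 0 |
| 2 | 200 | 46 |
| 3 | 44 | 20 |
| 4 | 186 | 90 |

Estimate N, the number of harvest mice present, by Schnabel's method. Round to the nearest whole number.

N ≈ 702

Marked at large before each occasion: Mᵢ = Σⱼ<ᵢ (Cⱼ − Rⱼ) → M1=0, M2=162, M3=316, M4=340
Σ MᵢCᵢ = 0·162 + 162·200 + 316·44 + 340·186 = 0 + 32400 + 13904 + 63240 = 109544
Σ Rᵢ = 0 + 46 + 20 + 90 = 156
N̂ = 109544 / 156 ≈ 702.2 → 702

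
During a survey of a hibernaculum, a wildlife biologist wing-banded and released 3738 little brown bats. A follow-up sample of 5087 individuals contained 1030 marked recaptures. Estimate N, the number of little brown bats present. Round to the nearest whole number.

The marked fraction in the recapture sample should equal the marked fraction in the population: 1030/5087 = 3738/N.
N = (3738 × 5087) / 1030 = 19015206 / 1030 ≈ 18461.4 → 18461

N ≈ 18,461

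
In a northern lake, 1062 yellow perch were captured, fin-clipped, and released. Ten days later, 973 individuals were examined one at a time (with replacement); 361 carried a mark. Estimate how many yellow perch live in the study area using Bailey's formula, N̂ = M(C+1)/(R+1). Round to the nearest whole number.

N ≈ 2857

N̂ = 1062·(973+1)/(361+1) = 1062·974/362 = 1034388/362 ≈ 2857.4 → 2857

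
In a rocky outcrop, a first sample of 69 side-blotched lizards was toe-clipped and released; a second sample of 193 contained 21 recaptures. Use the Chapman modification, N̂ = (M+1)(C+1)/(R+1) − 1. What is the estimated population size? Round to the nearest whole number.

N ≈ 616

N̂ = (69+1)(193+1)/(21+1) − 1 = 70·194/22 − 1
= 13580/22 − 1 ≈ 617.3 − 1 ≈ 616.3 → 616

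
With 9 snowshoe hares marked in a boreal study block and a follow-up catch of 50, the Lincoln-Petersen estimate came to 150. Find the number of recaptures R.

R = 3

From N = M·C/R: R = M·C / N = 9·50 / 150 = 450 / 150 = 3.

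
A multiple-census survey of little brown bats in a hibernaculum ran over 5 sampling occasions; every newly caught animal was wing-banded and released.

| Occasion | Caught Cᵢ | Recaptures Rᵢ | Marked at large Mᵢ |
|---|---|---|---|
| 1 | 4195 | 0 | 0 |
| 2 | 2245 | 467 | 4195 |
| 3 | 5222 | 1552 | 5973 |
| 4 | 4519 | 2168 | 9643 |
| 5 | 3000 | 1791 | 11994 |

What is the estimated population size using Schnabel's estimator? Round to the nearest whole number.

Σ MᵢCᵢ = 0·4195 + 4195·2245 + 5973·5222 + 9643·4519 + 11994·3000 = 0 + 9417775 + 31191006 + 43576717 + 35982000 = 120167498
Σ Rᵢ = 0 + 467 + 1552 + 2168 + 1791 = 5978
N̂ = 120167498 / 5978 ≈ 20101.6 → 20102

N ≈ 20,102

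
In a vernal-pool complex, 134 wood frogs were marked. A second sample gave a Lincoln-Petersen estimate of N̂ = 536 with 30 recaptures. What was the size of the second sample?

From N = M·C/R: C = N·R / M = 536·30 / 134 = 16080 / 134 = 120.

C = 120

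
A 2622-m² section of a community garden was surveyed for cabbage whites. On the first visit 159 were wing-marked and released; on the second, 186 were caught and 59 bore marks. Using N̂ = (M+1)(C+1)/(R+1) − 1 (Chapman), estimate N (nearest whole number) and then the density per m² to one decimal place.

density ≈ 0.2 cabbage whites per m²

N̂ = 160·187/60 − 1 = 29920/60 − 1 ≈ 497.7 → 498
Density = N̂ / area = 498 / 2622 ≈ 0.19 → 0.2 per m²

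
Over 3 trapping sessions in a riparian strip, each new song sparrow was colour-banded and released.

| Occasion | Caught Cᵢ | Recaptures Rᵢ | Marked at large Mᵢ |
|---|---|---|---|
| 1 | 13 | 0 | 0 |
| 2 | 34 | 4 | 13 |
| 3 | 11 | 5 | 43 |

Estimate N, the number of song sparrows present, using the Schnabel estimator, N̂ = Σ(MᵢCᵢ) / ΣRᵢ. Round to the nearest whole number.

N ≈ 102

Σ MᵢCᵢ = 0·13 + 13·34 + 43·11 = 0 + 442 + 473 = 915
Σ Rᵢ = 0 + 4 + 5 = 9
N̂ = 915 / 9 ≈ 101.7 → 102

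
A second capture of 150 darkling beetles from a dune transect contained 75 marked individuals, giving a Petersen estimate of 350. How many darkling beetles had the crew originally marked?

From N = M·C/R: M = N·R / C = 350·75 / 150 = 26250 / 150 = 175.

M = 175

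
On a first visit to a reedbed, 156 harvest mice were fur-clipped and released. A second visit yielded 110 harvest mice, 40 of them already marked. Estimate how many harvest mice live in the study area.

N = (156 × 110) / 40 = 17160 / 40 = 429

N = 429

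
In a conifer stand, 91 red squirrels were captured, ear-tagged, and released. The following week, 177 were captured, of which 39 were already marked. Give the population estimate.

N = (91 × 177) / 39 = 16107 / 39 = 413

N = 413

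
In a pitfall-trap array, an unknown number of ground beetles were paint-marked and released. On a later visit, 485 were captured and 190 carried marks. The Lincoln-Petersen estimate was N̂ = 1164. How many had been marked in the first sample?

From N = M·C/R: M = N·R / C = 1164·190 / 485 = 221160 / 485 = 456.

M = 456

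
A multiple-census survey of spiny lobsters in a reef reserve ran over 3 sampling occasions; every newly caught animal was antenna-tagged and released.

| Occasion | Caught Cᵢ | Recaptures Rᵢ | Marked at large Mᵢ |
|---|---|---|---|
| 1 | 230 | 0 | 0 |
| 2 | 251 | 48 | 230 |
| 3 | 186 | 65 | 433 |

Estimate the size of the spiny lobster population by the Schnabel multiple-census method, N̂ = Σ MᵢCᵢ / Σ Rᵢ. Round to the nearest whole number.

N ≈ 1224

Σ MᵢCᵢ = 0·230 + 230·251 + 433·186 = 0 + 57730 + 80538 = 138268
Σ Rᵢ = 0 + 48 + 65 = 113
N̂ = 138268 / 113 ≈ 1223.6 → 1224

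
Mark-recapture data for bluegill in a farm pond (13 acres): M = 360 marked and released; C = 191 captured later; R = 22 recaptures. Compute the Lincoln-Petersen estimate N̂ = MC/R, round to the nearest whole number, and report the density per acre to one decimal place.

density ≈ 240.4 bluegill per acre

N̂ = 360·191/22 = 68760/22 ≈ 3125.45 → 3125
Density = N̂ / area = 3125 / 13 ≈ 240.38 → 240.4 per acre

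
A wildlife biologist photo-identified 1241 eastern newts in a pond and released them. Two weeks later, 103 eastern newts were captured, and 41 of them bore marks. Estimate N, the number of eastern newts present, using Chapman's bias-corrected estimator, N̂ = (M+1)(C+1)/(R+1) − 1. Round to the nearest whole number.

N̂ = (1241+1)(103+1)/(41+1) − 1 = 1242·104/42 − 1
= 129168/42 − 1 ≈ 3075.4 − 1 ≈ 3074.4 → 3074

N ≈ 3074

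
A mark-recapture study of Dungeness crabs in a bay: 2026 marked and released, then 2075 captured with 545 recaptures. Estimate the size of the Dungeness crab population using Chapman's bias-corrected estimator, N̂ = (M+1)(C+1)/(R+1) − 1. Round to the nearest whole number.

N̂ = (2026+1)(2075+1)/(545+1) − 1 = 2027·2076/546 − 1
= 4208052/546 − 1 ≈ 7707.1 − 1 ≈ 7706.1 → 7706

N ≈ 7706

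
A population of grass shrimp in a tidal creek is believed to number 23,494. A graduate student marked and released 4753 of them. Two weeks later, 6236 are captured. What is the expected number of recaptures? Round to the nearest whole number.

Expected recaptures E[R] = M·C / N.
E[R] = 4753 × 6236 / 23494 = 29639708 / 23494 ≈ 1261.6 → 1262

expected recaptures ≈ 1262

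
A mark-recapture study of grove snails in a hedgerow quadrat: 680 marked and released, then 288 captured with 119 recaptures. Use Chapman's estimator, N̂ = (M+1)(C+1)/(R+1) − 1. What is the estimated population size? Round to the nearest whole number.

N̂ = (680+1)(288+1)/(119+1) − 1 = 681·289/120 − 1
= 196809/120 − 1 ≈ 1640.1 − 1 ≈ 1639.1 → 1639

N ≈ 1639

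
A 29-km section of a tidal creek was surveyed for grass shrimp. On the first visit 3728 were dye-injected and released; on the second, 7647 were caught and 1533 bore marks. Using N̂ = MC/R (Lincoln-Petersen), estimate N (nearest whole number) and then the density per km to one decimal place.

density ≈ 641.2 grass shrimp per km

N̂ = 3728·7647/1533 = 28508016/1533 ≈ 18596.2 → 18596
Density = N̂ / area = 18596 / 29 ≈ 641.24 → 641.2 per km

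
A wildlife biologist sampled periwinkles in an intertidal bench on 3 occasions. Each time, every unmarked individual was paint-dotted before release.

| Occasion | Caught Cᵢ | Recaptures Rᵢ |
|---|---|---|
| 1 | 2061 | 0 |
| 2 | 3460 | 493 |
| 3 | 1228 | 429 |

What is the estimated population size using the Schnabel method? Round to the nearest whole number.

N ≈ 14,431

Marked at large before each occasion: Mᵢ = Σⱼ<ᵢ (Cⱼ − Rⱼ) → M1=0, M2=2061, M3=5028
Σ MᵢCᵢ = 0·2061 + 2061·3460 + 5028·1228 = 0 + 7131060 + 6174384 = 13305444
Σ Rᵢ = 0 + 493 + 429 = 922
N̂ = 13305444 / 922 ≈ 14431.1 → 14431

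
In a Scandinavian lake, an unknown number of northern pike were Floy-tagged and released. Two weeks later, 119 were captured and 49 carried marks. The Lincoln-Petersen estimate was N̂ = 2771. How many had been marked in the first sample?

From N = M·C/R: M = N·R / C = 2771·49 / 119 = 135779 / 119 = 1141.

M = 1141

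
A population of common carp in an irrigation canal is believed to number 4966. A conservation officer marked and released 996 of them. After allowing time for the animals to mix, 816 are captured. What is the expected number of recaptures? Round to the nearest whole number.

Expected recaptures E[R] = M·C / N.
E[R] = 996 × 816 / 4966 = 812736 / 4966 ≈ 163.7 → 164

expected recaptures ≈ 164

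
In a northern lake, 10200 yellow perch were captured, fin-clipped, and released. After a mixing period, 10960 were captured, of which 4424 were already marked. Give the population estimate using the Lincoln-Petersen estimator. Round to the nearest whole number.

N ≈ 25,269

If marked individuals mix randomly, R/C ≈ M/N, giving N ≈ M·C/R.
N = (10200 × 10960) / 4424 = 111792000 / 4424 ≈ 25269.4 → 25269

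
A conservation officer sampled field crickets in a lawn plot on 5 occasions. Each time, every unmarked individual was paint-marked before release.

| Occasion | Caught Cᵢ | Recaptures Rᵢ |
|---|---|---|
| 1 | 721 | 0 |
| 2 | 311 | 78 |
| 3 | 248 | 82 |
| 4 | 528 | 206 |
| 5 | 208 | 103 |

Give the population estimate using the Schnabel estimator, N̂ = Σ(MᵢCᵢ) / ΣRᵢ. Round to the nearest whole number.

N ≈ 2883

Marked at large before each occasion: Mᵢ = Σⱼ<ᵢ (Cⱼ − Rⱼ) → M1=0, M2=721, M3=954, M4=1120, M5=1442
Σ MᵢCᵢ = 0·721 + 721·311 + 954·248 + 1120·528 + 1442·208 = 0 + 224231 + 236592 + 591360 + 299936 = 1352119
Σ Rᵢ = 0 + 78 + 82 + 206 + 103 = 469
N̂ = 1352119 / 469 ≈ 2883.0 → 2883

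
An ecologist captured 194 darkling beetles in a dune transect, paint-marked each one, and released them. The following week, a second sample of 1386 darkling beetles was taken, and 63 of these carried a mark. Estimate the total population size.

N = 4268

N = (194 × 1386) / 63 = 268884 / 63 = 4268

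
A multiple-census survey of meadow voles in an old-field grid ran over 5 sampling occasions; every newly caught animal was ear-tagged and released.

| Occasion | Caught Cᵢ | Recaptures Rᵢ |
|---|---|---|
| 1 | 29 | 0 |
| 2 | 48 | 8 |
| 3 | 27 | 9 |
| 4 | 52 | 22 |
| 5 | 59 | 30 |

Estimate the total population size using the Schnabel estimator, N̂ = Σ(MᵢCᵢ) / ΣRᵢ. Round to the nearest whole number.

N ≈ 213

Marked at large before each occasion: Mᵢ = Σⱼ<ᵢ (Cⱼ − Rⱼ) → M1=0, M2=29, M3=69, M4=87, M5=117
Σ MᵢCᵢ = 0·29 + 29·48 + 69·27 + 87·52 + 117·59 = 0 + 1392 + 1863 + 4524 + 6903 = 14682
Σ Rᵢ = 0 + 8 + 9 + 22 + 30 = 69
N̂ = 14682 / 69 ≈ 212.8 → 213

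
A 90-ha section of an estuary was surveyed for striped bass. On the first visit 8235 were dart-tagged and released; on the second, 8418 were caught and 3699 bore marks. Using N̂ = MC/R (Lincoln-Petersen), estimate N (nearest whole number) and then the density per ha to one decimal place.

density ≈ 208.2 striped bass per ha

N̂ = 8235·8418/3699 = 69322230/3699 ≈ 18740.8 → 18741
Density = N̂ / area = 18741 / 90 ≈ 208.23 → 208.2 per ha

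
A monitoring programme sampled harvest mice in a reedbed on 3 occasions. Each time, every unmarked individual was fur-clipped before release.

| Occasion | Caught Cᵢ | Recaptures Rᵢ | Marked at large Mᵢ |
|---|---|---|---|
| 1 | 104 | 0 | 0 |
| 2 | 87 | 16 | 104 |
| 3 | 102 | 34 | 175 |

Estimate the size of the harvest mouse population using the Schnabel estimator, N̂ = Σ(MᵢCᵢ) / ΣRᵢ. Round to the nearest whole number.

Σ MᵢCᵢ = 0·104 + 104·87 + 175·102 = 0 + 9048 + 17850 = 26898
Σ Rᵢ = 0 + 16 + 34 = 50
N̂ = 26898 / 50 ≈ 538.0 → 538

N ≈ 538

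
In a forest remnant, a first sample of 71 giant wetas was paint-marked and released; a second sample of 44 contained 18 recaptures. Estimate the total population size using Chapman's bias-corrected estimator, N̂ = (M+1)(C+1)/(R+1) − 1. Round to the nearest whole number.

N̂ = (71+1)(44+1)/(18+1) − 1 = 72·45/19 − 1
= 3240/19 − 1 ≈ 170.5 − 1 ≈ 169.5 → 170

N ≈ 170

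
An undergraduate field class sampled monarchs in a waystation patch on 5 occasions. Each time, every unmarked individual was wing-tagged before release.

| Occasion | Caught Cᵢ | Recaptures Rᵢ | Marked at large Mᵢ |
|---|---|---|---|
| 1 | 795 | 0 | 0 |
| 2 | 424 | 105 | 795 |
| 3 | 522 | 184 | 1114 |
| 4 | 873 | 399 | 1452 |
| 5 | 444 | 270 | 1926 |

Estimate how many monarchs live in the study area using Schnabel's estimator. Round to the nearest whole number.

Σ MᵢCᵢ = 0·795 + 795·424 + 1114·522 + 1452·873 + 1926·444 = 0 + 337080 + 581508 + 1267596 + 855144 = 3041328
Σ Rᵢ = 0 + 105 + 184 + 399 + 270 = 958
N̂ = 3041328 / 958 ≈ 3174.7 → 3175

N ≈ 3175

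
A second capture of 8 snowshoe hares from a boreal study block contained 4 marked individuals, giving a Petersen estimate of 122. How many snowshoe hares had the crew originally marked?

From N = M·C/R: M = N·R / C = 122·4 / 8 = 488 / 8 = 61.

M = 61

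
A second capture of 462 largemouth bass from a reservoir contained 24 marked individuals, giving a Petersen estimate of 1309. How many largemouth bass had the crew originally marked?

M = 68

From N = M·C/R: M = N·R / C = 1309·24 / 462 = 31416 / 462 = 68.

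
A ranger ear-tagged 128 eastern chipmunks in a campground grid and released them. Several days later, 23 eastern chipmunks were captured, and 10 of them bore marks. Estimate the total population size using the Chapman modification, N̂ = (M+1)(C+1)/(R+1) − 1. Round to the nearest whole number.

N ≈ 280

N̂ = (128+1)(23+1)/(10+1) − 1 = 129·24/11 − 1
= 3096/11 − 1 ≈ 281.45 − 1 ≈ 280.45 → 280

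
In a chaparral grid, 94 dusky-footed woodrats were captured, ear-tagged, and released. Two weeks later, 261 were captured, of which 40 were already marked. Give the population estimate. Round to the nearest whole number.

N ≈ 613

Lincoln-Petersen assumes M/N = R/C, so N = M·C / R.
N = (94 × 261) / 40 = 24534 / 40 ≈ 613.4 → 613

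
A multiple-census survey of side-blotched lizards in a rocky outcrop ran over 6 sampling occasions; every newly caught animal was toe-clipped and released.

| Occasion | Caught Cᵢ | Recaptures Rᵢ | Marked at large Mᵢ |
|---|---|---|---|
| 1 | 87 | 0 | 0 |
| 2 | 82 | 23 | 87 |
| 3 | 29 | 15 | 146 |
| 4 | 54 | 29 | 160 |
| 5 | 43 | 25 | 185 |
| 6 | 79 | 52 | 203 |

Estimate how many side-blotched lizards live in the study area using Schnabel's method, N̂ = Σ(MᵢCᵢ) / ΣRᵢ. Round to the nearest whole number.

N ≈ 306

Σ MᵢCᵢ = 0·87 + 87·82 + 146·29 + 160·54 + 185·43 + 203·79 = 0 + 7134 + 4234 + 8640 + 7955 + 16037 = 44000
Σ Rᵢ = 0 + 23 + 15 + 29 + 25 + 52 = 144
N̂ = 44000 / 144 ≈ 305.6 → 306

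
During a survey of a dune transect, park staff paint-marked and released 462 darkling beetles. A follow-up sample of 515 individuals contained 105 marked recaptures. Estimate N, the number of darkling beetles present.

N = (462 × 515) / 105 = 237930 / 105 = 2266

N = 2266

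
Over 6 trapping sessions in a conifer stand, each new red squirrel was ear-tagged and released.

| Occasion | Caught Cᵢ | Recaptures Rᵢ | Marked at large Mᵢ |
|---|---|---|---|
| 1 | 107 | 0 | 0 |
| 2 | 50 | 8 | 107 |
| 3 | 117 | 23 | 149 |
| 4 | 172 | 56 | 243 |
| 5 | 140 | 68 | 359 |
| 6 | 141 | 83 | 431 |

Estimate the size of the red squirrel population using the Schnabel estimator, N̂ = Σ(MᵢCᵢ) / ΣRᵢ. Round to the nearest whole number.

N ≈ 738

Σ MᵢCᵢ = 0·107 + 107·50 + 149·117 + 243·172 + 359·140 + 431·141 = 0 + 5350 + 17433 + 41796 + 50260 + 60771 = 175610
Σ Rᵢ = 0 + 8 + 23 + 56 + 68 + 83 = 238
N̂ = 175610 / 238 ≈ 737.9 → 738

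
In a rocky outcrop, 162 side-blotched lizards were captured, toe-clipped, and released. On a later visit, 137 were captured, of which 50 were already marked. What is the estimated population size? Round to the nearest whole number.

The marked fraction in the recapture sample should equal the marked fraction in the population: 50/137 = 162/N.
N = (162 × 137) / 50 = 22194 / 50 ≈ 443.9 → 444

N ≈ 444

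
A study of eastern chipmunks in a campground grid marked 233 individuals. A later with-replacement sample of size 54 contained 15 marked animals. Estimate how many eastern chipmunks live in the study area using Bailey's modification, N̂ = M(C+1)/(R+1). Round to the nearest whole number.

N ≈ 801

N̂ = 233·(54+1)/(15+1) = 233·55/16 = 12815/16 ≈ 800.9 → 801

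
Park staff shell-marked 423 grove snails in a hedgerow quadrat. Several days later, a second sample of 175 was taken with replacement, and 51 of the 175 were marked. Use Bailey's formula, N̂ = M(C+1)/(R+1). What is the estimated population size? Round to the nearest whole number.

N ≈ 1432

N̂ = 423·(175+1)/(51+1) = 423·176/52 = 74448/52 ≈ 1431.7 → 1432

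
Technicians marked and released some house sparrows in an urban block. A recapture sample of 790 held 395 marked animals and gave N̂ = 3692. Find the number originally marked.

From N = M·C/R: M = N·R / C = 3692·395 / 790 = 1458340 / 790 = 1846.

M = 1846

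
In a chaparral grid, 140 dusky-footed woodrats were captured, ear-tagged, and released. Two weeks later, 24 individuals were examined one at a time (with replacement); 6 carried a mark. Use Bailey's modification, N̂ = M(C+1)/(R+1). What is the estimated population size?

N̂ = 140·(24+1)/(6+1) = 140·25/7 = 3500/7 = 500

N = 500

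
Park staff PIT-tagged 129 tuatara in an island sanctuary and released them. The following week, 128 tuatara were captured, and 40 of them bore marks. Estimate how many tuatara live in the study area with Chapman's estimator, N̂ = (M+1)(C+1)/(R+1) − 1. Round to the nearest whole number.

N̂ = (129+1)(128+1)/(40+1) − 1 = 130·129/41 − 1
= 16770/41 − 1 ≈ 409.0 − 1 ≈ 408.0 → 408

N ≈ 408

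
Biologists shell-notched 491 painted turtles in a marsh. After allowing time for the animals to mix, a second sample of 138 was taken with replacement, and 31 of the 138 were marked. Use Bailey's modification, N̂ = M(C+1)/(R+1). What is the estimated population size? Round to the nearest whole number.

N ≈ 2133

N̂ = 491·(138+1)/(31+1) = 491·139/32 = 68249/32 ≈ 2132.8 → 2133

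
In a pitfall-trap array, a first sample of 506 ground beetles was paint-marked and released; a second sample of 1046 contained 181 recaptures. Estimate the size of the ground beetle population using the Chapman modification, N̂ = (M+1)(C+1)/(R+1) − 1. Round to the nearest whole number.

N̂ = (506+1)(1046+1)/(181+1) − 1 = 507·1047/182 − 1
= 530829/182 − 1 ≈ 2916.6 − 1 ≈ 2915.6 → 2916

N ≈ 2916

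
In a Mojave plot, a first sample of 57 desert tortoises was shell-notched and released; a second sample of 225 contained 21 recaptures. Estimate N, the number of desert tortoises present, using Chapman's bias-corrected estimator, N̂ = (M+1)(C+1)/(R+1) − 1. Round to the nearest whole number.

N̂ = (57+1)(225+1)/(21+1) − 1 = 58·226/22 − 1
= 13108/22 − 1 ≈ 595.8 − 1 ≈ 594.8 → 595

N ≈ 595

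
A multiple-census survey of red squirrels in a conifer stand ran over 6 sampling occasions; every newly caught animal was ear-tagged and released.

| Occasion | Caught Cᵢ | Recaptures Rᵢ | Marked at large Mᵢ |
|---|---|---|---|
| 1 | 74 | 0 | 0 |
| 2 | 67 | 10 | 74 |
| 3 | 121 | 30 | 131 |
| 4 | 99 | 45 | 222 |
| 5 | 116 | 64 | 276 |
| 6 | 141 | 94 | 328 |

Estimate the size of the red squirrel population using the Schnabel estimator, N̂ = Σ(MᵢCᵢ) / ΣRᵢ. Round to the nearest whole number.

Σ MᵢCᵢ = 0·74 + 74·67 + 131·121 + 222·99 + 276·116 + 328·141 = 0 + 4958 + 15851 + 21978 + 32016 + 46248 = 121051
Σ Rᵢ = 0 + 10 + 30 + 45 + 64 + 94 = 243
N̂ = 121051 / 243 ≈ 498.2 → 498

N ≈ 498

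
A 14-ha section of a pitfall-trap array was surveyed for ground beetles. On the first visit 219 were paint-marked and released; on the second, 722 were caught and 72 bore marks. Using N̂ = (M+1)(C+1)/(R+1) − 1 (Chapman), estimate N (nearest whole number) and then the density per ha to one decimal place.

density ≈ 155.6 ground beetles per ha

N̂ = 220·723/73 − 1 = 159060/73 − 1 ≈ 2177.9 → 2178
Density = N̂ / area = 2178 / 14 ≈ 155.57 → 155.6 per ha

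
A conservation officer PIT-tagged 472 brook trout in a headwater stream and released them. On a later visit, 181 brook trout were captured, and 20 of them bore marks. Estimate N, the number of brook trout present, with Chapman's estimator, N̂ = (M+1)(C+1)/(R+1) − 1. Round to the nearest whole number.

N ≈ 4098

N̂ = (472+1)(181+1)/(20+1) − 1 = 473·182/21 − 1
= 86086/21 − 1 ≈ 4099.3 − 1 ≈ 4098.3 → 4098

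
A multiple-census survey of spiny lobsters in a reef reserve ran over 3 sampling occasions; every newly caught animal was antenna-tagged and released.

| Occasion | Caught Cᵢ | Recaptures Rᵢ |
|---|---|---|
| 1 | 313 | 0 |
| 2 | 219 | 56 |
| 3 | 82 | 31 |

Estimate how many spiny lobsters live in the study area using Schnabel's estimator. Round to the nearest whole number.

N ≈ 1237

Marked at large before each occasion: Mᵢ = Σⱼ<ᵢ (Cⱼ − Rⱼ) → M1=0, M2=313, M3=476
Σ MᵢCᵢ = 0·313 + 313·219 + 476·82 = 0 + 68547 + 39032 = 107579
Σ Rᵢ = 0 + 56 + 31 = 87
N̂ = 107579 / 87 ≈ 1236.5 → 1237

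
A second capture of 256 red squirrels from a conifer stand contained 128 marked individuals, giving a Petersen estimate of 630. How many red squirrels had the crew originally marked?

M = 315

From N = M·C/R: M = N·R / C = 630·128 / 256 = 80640 / 256 = 315.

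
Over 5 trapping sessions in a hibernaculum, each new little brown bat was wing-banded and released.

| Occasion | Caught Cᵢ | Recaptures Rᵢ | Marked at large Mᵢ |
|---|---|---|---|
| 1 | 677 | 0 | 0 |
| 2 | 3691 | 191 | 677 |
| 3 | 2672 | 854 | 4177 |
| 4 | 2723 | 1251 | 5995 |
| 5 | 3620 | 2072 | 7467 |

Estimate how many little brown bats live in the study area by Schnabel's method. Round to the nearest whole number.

Σ MᵢCᵢ = 0·677 + 677·3691 + 4177·2672 + 5995·2723 + 7467·3620 = 0 + 2498807 + 11160944 + 16324385 + 27030540 = 57014676
Σ Rᵢ = 0 + 191 + 854 + 1251 + 2072 = 4368
N̂ = 57014676 / 4368 ≈ 13052.8 → 13053

N ≈ 13,053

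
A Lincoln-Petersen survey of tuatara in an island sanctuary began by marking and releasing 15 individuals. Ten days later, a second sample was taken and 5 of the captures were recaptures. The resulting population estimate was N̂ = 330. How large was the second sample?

C = 110

From N = M·C/R: C = N·R / M = 330·5 / 15 = 1650 / 15 = 110.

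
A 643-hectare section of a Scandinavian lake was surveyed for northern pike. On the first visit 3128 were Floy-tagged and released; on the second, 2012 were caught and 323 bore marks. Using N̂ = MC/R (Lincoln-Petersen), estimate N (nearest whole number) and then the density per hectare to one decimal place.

N̂ = 3128·2012/323 = 6293536/323 ≈ 19484.6 → 19485
Density = N̂ / area = 19485 / 643 ≈ 30.30 → 30.3 per hectare

density ≈ 30.3 northern pike per hectare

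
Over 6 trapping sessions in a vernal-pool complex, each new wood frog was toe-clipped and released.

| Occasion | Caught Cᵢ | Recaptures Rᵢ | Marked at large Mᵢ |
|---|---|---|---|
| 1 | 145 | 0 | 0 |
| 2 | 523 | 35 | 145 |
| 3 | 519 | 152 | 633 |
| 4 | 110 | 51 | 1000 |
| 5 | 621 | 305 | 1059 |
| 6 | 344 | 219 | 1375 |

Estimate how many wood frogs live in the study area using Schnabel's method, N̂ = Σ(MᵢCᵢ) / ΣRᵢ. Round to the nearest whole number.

Σ MᵢCᵢ = 0·145 + 145·523 + 633·519 + 1000·110 + 1059·621 + 1375·344 = 0 + 75835 + 328527 + 110000 + 657639 + 473000 = 1645001
Σ Rᵢ = 0 + 35 + 152 + 51 + 305 + 219 = 762
N̂ = 1645001 / 762 ≈ 2158.8 → 2159

N ≈ 2159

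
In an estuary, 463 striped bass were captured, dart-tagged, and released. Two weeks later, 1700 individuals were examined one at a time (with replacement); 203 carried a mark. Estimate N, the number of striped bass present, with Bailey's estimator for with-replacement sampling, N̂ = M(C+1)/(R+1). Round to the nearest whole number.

N ≈ 3861

N̂ = 463·(1700+1)/(203+1) = 463·1701/204 = 787563/204 ≈ 3860.6 → 3861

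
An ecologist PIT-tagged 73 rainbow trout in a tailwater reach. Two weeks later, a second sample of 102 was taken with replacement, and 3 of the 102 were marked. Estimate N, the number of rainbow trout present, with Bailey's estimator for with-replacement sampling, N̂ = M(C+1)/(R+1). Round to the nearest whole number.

N̂ = 73·(102+1)/(3+1) = 73·103/4 = 7519/4 ≈ 1879.8 → 1880

N ≈ 1880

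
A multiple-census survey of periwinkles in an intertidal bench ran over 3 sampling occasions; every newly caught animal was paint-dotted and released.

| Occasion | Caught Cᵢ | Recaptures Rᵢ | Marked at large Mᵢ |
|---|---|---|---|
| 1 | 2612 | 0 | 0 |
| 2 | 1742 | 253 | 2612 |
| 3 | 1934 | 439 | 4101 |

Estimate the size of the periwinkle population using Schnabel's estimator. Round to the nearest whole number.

N ≈ 18,037

Σ MᵢCᵢ = 0·2612 + 2612·1742 + 4101·1934 = 0 + 4550104 + 7931334 = 12481438
Σ Rᵢ = 0 + 253 + 439 = 692
N̂ = 12481438 / 692 ≈ 18036.8 → 18037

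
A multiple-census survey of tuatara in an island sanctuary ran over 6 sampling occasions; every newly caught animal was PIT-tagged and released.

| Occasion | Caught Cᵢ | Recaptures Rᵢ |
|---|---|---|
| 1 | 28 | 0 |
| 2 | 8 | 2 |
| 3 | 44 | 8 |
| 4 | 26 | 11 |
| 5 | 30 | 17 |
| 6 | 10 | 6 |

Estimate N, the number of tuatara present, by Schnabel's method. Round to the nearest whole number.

N ≈ 161

Marked at large before each occasion: Mᵢ = Σⱼ<ᵢ (Cⱼ − Rⱼ) → M1=0, M2=28, M3=34, M4=70, M5=85, M6=98
Σ MᵢCᵢ = 0·28 + 28·8 + 34·44 + 70·26 + 85·30 + 98·10 = 0 + 224 + 1496 + 1820 + 2550 + 980 = 7070
Σ Rᵢ = 0 + 2 + 8 + 11 + 17 + 6 = 44
N̂ = 7070 / 44 ≈ 160.7 → 161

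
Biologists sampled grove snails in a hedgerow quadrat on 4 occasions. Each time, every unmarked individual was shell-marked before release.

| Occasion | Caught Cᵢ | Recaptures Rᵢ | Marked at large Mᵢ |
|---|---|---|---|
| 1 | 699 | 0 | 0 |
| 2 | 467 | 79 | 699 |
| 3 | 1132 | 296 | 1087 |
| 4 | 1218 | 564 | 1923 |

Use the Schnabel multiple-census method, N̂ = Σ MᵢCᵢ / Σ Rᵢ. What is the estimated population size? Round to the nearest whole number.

Σ MᵢCᵢ = 0·699 + 699·467 + 1087·1132 + 1923·1218 = 0 + 326433 + 1230484 + 2342214 = 3899131
Σ Rᵢ = 0 + 79 + 296 + 564 = 939
N̂ = 3899131 / 939 ≈ 4152.4 → 4152

N ≈ 4152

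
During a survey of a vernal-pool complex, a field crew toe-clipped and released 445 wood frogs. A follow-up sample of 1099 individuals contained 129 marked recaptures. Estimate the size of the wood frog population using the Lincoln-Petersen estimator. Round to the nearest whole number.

N = (445 × 1099) / 129 = 489055 / 129 ≈ 3791.1 → 3791

N ≈ 3791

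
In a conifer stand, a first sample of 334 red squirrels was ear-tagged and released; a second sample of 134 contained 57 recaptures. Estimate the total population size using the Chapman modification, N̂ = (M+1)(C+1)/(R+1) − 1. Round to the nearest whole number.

N ≈ 779

N̂ = (334+1)(134+1)/(57+1) − 1 = 335·135/58 − 1
= 45225/58 − 1 ≈ 779.7 − 1 ≈ 778.7 → 779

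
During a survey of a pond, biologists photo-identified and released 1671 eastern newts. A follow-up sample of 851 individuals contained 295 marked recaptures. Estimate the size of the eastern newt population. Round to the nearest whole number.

N ≈ 4820

N = (1671 × 851) / 295 = 1422021 / 295 ≈ 4820.4 → 4820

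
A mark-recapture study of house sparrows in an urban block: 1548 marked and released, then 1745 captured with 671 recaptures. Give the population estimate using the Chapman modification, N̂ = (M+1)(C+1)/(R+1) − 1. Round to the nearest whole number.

N ≈ 4024

N̂ = (1548+1)(1745+1)/(671+1) − 1 = 1549·1746/672 − 1
= 2704554/672 − 1 ≈ 4024.6 − 1 ≈ 4023.6 → 4024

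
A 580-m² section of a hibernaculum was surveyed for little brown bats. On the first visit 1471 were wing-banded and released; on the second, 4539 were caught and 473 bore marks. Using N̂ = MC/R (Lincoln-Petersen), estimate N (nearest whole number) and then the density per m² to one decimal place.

density ≈ 24.3 little brown bats per m²

N̂ = 1471·4539/473 = 6676869/473 ≈ 14116.0 → 14116
Density = N̂ / area = 14116 / 580 ≈ 24.34 → 24.3 per m²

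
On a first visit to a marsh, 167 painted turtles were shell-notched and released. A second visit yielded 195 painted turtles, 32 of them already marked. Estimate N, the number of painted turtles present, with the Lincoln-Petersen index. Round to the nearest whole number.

N ≈ 1018

The marked fraction in the recapture sample should equal the marked fraction in the population: 32/195 = 167/N.
N = (167 × 195) / 32 = 32565 / 32 ≈ 1017.7 → 1018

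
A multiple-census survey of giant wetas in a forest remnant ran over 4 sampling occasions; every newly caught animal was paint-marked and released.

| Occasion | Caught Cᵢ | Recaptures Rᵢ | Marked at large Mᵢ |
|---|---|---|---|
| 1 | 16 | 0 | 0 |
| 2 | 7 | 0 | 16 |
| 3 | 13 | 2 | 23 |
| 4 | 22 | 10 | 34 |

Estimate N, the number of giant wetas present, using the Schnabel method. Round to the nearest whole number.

Σ MᵢCᵢ = 0·16 + 16·7 + 23·13 + 34·22 = 0 + 112 + 299 + 748 = 1159
Σ Rᵢ = 0 + 0 + 2 + 10 = 12
N̂ = 1159 / 12 ≈ 96.6 → 97

N ≈ 97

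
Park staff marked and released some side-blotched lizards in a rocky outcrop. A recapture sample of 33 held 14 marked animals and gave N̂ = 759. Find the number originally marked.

M = 322

From N = M·C/R: M = N·R / C = 759·14 / 33 = 10626 / 33 = 322.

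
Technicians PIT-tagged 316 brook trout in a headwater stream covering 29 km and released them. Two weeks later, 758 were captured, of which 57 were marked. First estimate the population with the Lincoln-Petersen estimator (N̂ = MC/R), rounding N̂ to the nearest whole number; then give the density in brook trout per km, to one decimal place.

N̂ = 316·758/57 = 239528/57 ≈ 4202.2 → 4202
Density = N̂ / area = 4202 / 29 ≈ 144.90 → 144.9 per km

density ≈ 144.9 brook trout per km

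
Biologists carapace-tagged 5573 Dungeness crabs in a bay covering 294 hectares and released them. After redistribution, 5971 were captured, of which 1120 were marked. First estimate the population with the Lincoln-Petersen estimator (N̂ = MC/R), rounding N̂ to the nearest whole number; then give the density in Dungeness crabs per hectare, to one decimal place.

N̂ = 5573·5971/1120 = 33276383/1120 ≈ 29711.1 → 29711
Density = N̂ / area = 29711 / 294 ≈ 101.06 → 101.1 per hectare

density ≈ 101.1 Dungeness crabs per hectare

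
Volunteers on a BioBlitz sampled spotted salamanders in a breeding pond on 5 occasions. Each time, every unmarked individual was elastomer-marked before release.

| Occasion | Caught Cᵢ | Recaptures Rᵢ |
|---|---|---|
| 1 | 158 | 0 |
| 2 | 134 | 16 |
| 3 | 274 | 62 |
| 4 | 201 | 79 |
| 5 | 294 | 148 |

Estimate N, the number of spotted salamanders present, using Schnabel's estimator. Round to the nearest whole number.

N ≈ 1227

Marked at large before each occasion: Mᵢ = Σⱼ<ᵢ (Cⱼ − Rⱼ) → M1=0, M2=158, M3=276, M4=488, M5=610
Σ MᵢCᵢ = 0·158 + 158·134 + 276·274 + 488·201 + 610·294 = 0 + 21172 + 75624 + 98088 + 179340 = 374224
Σ Rᵢ = 0 + 16 + 62 + 79 + 148 = 305
N̂ = 374224 / 305 ≈ 1227.0 → 1227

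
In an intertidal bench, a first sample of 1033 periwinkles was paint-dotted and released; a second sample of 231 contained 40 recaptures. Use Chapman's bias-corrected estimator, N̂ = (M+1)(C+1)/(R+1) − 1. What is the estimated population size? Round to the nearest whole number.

N ≈ 5850

N̂ = (1033+1)(231+1)/(40+1) − 1 = 1034·232/41 − 1
= 239888/41 − 1 ≈ 5850.9 − 1 ≈ 5849.9 → 5850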